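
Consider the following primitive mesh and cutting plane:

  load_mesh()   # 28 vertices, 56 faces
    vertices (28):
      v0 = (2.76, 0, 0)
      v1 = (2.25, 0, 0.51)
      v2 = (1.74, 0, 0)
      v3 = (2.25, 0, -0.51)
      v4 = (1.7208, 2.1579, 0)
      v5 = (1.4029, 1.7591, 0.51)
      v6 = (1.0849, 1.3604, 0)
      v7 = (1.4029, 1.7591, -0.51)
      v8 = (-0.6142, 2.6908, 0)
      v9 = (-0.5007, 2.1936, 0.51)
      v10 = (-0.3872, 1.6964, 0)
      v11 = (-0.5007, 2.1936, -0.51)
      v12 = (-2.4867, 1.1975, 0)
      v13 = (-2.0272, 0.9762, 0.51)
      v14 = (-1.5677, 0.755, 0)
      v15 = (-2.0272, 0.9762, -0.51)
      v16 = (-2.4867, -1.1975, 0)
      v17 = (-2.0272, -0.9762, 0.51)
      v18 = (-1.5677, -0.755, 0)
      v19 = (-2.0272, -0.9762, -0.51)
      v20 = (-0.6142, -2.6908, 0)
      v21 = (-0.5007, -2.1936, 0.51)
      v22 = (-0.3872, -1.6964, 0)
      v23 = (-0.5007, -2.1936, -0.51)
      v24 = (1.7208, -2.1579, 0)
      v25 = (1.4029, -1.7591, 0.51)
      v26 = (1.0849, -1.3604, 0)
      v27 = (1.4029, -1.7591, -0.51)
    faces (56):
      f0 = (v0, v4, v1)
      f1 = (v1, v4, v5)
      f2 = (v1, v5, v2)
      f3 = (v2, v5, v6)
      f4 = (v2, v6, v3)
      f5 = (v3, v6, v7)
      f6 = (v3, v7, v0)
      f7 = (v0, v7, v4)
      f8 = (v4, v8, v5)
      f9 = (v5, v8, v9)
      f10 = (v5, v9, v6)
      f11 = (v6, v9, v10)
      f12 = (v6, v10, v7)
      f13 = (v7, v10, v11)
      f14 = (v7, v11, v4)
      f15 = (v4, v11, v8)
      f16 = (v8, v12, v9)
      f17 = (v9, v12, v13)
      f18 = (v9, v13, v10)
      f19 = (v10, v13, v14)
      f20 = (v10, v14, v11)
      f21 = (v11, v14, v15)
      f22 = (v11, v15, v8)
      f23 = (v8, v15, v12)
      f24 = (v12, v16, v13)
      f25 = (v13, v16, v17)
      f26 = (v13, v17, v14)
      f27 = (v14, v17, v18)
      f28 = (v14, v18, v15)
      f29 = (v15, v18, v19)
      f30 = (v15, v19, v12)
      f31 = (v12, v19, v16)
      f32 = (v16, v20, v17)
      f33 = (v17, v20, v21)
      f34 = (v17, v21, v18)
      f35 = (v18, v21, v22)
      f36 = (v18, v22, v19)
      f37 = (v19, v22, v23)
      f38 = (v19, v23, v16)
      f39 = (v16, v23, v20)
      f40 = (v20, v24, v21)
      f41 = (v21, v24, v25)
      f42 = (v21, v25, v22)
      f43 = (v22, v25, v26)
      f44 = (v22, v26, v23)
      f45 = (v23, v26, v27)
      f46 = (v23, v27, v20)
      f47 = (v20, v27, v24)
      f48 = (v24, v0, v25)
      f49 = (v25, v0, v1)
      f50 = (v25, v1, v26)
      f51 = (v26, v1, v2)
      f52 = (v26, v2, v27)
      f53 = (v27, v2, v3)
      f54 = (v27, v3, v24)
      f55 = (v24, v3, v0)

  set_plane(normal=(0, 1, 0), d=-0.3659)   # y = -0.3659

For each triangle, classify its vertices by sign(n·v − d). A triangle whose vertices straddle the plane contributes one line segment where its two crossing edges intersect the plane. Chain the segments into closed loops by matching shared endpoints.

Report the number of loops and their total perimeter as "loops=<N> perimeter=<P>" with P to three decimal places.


Straddling triangles (16 of 56):
  (v12,v16,v13) [+-+] → (-2.4867, -0.3659, 0)–(-2.31091, -0.3659, 0.195112)  len=0.2626
  (v13,v16,v17) [+--] → (-2.31091, -0.3659, 0.195112)–(-2.0272, -0.3659, 0.51)  len=0.4238
  (v13,v17,v14) [+-+] → (-2.0272, -0.3659, 0.51)–(-1.86521, -0.3659, 0.33021)  len=0.2420
  (v14,v17,v18) [+--] → (-1.86521, -0.3659, 0.33021)–(-1.5677, -0.3659, 0)  len=0.4445
  (v14,v18,v15) [+-+] → (-1.5677, -0.3659, 0)–(-1.67098, -0.3659, -0.114626)  len=0.1543
  (v15,v18,v19) [+--] → (-1.67098, -0.3659, -0.114626)–(-2.0272, -0.3659, -0.51)  len=0.5322
  (v15,v19,v12) [+-+] → (-2.0272, -0.3659, -0.51)–(-2.15621, -0.3659, -0.36681)  len=0.1927
  (v12,v19,v16) [+--] → (-2.15621, -0.3659, -0.36681)–(-2.4867, -0.3659, 0)  len=0.4937
  (v24,v0,v25) [-+-] → (2.58379, -0.3659, 0)–(2.47772, -0.3659, 0.106082)  len=0.1500
  (v25,v0,v1) [-++] → (2.47772, -0.3659, 0.106082)–(2.0738, -0.3659, 0.51)  len=0.5712
  (v25,v1,v26) [-+-] → (2.0738, -0.3659, 0.51)–(1.93663, -0.3659, 0.372828)  len=0.1940
  (v26,v1,v2) [-++] → (1.93663, -0.3659, 0.372828)–(1.5638, -0.3659, 0)  len=0.5273
  (v26,v2,v27) [-+-] → (1.5638, -0.3659, 0)–(1.66988, -0.3659, -0.106082)  len=0.1500
  (v27,v2,v3) [-++] → (1.66988, -0.3659, -0.106082)–(2.0738, -0.3659, -0.51)  len=0.5712
  (v27,v3,v24) [-+-] → (2.0738, -0.3659, -0.51)–(2.16027, -0.3659, -0.423523)  len=0.1223
  (v24,v3,v0) [-++] → (2.16027, -0.3659, -0.423523)–(2.58379, -0.3659, 0)  len=0.5990

Chained into 2 loop(s):
  loop 1: 8 segments, perimeter = 2.7459
  loop 2: 8 segments, perimeter = 2.8850
Total perimeter = 5.631

loops=2 perimeter=5.631


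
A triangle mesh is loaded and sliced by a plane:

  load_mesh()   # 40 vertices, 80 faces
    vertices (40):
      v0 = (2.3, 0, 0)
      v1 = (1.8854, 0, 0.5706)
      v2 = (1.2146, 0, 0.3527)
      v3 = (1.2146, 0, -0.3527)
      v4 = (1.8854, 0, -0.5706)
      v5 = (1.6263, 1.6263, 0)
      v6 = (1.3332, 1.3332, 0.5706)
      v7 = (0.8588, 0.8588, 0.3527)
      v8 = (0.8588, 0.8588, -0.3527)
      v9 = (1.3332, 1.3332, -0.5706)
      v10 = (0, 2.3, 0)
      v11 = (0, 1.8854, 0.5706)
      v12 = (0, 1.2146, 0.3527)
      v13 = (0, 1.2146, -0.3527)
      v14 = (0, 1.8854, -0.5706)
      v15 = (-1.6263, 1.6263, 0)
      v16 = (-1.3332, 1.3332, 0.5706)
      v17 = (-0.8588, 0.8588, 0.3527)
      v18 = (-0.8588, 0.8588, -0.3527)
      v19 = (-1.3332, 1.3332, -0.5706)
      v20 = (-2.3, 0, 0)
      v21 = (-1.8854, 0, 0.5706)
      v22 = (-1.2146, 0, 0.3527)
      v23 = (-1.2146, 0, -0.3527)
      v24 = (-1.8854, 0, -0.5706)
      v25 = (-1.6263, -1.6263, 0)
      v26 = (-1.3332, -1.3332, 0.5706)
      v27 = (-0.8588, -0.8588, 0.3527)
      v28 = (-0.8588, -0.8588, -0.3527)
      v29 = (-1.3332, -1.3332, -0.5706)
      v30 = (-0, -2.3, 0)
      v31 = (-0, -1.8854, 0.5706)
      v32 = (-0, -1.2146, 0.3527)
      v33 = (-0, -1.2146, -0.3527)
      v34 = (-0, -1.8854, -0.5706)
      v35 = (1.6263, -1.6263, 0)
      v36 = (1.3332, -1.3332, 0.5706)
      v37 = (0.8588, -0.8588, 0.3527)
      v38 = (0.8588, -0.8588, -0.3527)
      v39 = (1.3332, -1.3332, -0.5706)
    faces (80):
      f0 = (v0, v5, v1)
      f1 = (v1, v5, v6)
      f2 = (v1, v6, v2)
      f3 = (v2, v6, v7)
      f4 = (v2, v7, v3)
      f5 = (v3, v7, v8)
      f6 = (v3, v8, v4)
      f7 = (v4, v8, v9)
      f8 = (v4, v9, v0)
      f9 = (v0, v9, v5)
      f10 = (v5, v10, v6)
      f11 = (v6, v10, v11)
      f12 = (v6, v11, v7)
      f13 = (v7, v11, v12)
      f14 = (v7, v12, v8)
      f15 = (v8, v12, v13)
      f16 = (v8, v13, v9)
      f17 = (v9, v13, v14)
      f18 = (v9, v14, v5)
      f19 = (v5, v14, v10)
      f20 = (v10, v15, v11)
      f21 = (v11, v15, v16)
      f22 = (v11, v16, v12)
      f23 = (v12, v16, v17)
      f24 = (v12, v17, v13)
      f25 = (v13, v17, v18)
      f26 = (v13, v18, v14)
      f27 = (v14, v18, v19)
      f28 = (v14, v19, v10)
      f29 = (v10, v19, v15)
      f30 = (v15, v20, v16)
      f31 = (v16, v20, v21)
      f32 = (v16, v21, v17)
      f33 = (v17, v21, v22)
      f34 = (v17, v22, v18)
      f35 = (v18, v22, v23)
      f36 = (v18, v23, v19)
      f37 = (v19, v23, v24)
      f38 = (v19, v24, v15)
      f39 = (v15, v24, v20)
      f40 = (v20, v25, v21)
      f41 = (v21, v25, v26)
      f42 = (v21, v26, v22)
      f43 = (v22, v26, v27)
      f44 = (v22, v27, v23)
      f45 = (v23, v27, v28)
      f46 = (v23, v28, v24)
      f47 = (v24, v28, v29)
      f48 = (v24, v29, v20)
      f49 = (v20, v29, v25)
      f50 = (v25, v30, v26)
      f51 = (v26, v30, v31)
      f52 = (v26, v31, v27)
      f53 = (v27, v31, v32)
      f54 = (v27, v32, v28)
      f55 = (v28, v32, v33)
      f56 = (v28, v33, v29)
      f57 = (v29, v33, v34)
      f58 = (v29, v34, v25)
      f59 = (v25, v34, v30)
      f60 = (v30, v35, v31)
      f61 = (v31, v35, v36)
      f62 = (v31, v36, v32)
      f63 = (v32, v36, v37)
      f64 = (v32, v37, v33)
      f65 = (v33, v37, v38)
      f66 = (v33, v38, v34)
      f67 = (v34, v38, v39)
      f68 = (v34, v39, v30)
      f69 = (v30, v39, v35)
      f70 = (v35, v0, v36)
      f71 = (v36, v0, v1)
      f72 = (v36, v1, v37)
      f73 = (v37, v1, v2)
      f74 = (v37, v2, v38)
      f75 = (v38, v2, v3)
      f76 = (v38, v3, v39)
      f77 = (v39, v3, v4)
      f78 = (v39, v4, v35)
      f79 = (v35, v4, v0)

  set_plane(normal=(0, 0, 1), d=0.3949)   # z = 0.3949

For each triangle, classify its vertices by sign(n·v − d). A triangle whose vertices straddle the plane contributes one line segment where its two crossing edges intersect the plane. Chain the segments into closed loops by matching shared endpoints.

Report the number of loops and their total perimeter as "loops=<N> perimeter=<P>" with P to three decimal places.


loops=2 perimeter=20.558

Straddling triangles (32 of 80):
  (v0,v5,v1) [--+] → (1.80562, 0.500773, 0.3949)–(2.01306, 0, 0.3949)  len=0.5420
  (v1,v5,v6) [+-+] → (1.80562, 0.500773, 0.3949)–(1.42345, 1.42345, 0.3949)  len=0.9987
  (v1,v6,v2) [++-] → (1.23757, 0.258197, 0.3949)–(1.34451, 0, 0.3949)  len=0.2795
  (v2,v6,v7) [-+-] → (1.23757, 0.258197, 0.3949)–(0.950676, 0.950676, 0.3949)  len=0.7496
  (v5,v10,v6) [--+] → (0.922679, 1.6309, 0.3949)–(1.42345, 1.42345, 0.3949)  len=0.5420
  (v6,v10,v11) [+-+] → (0.922679, 1.6309, 0.3949)–(0, 2.01306, 0.3949)  len=0.9987
  (v6,v11,v7) [++-] → (0.692479, 1.05762, 0.3949)–(0.950676, 0.950676, 0.3949)  len=0.2795
  (v7,v11,v12) [-+-] → (0.692479, 1.05762, 0.3949)–(0, 1.34451, 0.3949)  len=0.7496
  (v10,v15,v11) [--+] → (-0.500773, 1.80562, 0.3949)–(0, 2.01306, 0.3949)  len=0.5420
  (v11,v15,v16) [+-+] → (-0.500773, 1.80562, 0.3949)–(-1.42345, 1.42345, 0.3949)  len=0.9987
  (v11,v16,v12) [++-] → (-0.258197, 1.23757, 0.3949)–(0, 1.34451, 0.3949)  len=0.2795
  (v12,v16,v17) [-+-] → (-0.258197, 1.23757, 0.3949)–(-0.950676, 0.950676, 0.3949)  len=0.7496
  (v15,v20,v16) [--+] → (-1.6309, 0.922679, 0.3949)–(-1.42345, 1.42345, 0.3949)  len=0.5420
  (v16,v20,v21) [+-+] → (-1.6309, 0.922679, 0.3949)–(-2.01306, 0, 0.3949)  len=0.9987
  (v16,v21,v17) [++-] → (-1.05762, 0.692479, 0.3949)–(-0.950676, 0.950676, 0.3949)  len=0.2795
  (v17,v21,v22) [-+-] → (-1.05762, 0.692479, 0.3949)–(-1.34451, 0, 0.3949)  len=0.7496
  (v20,v25,v21) [--+] → (-1.80562, -0.500773, 0.3949)–(-2.01306, 0, 0.3949)  len=0.5420
  (v21,v25,v26) [+-+] → (-1.80562, -0.500773, 0.3949)–(-1.42345, -1.42345, 0.3949)  len=0.9987
  (v21,v26,v22) [++-] → (-1.23757, -0.258197, 0.3949)–(-1.34451, 0, 0.3949)  len=0.2795
  (v22,v26,v27) [-+-] → (-1.23757, -0.258197, 0.3949)–(-0.950676, -0.950676, 0.3949)  len=0.7496
  (v25,v30,v26) [--+] → (-0.922679, -1.6309, 0.3949)–(-1.42345, -1.42345, 0.3949)  len=0.5420
  (v26,v30,v31) [+-+] → (-0.922679, -1.6309, 0.3949)–(0, -2.01306, 0.3949)  len=0.9987
  (v26,v31,v27) [++-] → (-0.692479, -1.05762, 0.3949)–(-0.950676, -0.950676, 0.3949)  len=0.2795
  (v27,v31,v32) [-+-] → (-0.692479, -1.05762, 0.3949)–(0, -1.34451, 0.3949)  len=0.7496
  (v30,v35,v31) [--+] → (0.500773, -1.80562, 0.3949)–(0, -2.01306, 0.3949)  len=0.5420
  (v31,v35,v36) [+-+] → (0.500773, -1.80562, 0.3949)–(1.42345, -1.42345, 0.3949)  len=0.9987
  (v31,v36,v32) [++-] → (0.258197, -1.23757, 0.3949)–(0, -1.34451, 0.3949)  len=0.2795
  (v32,v36,v37) [-+-] → (0.258197, -1.23757, 0.3949)–(0.950676, -0.950676, 0.3949)  len=0.7496
  (v35,v0,v36) [--+] → (1.6309, -0.922679, 0.3949)–(1.42345, -1.42345, 0.3949)  len=0.5420
  (v36,v0,v1) [+-+] → (1.6309, -0.922679, 0.3949)–(2.01306, 0, 0.3949)  len=0.9987
  (v36,v1,v37) [++-] → (1.05762, -0.692479, 0.3949)–(0.950676, -0.950676, 0.3949)  len=0.2795
  (v37,v1,v2) [-+-] → (1.05762, -0.692479, 0.3949)–(1.34451, 0, 0.3949)  len=0.7496

Chained into 2 loop(s):
  loop 1: 16 segments, perimeter = 12.3259
  loop 2: 16 segments, perimeter = 8.2322
Total perimeter = 20.558


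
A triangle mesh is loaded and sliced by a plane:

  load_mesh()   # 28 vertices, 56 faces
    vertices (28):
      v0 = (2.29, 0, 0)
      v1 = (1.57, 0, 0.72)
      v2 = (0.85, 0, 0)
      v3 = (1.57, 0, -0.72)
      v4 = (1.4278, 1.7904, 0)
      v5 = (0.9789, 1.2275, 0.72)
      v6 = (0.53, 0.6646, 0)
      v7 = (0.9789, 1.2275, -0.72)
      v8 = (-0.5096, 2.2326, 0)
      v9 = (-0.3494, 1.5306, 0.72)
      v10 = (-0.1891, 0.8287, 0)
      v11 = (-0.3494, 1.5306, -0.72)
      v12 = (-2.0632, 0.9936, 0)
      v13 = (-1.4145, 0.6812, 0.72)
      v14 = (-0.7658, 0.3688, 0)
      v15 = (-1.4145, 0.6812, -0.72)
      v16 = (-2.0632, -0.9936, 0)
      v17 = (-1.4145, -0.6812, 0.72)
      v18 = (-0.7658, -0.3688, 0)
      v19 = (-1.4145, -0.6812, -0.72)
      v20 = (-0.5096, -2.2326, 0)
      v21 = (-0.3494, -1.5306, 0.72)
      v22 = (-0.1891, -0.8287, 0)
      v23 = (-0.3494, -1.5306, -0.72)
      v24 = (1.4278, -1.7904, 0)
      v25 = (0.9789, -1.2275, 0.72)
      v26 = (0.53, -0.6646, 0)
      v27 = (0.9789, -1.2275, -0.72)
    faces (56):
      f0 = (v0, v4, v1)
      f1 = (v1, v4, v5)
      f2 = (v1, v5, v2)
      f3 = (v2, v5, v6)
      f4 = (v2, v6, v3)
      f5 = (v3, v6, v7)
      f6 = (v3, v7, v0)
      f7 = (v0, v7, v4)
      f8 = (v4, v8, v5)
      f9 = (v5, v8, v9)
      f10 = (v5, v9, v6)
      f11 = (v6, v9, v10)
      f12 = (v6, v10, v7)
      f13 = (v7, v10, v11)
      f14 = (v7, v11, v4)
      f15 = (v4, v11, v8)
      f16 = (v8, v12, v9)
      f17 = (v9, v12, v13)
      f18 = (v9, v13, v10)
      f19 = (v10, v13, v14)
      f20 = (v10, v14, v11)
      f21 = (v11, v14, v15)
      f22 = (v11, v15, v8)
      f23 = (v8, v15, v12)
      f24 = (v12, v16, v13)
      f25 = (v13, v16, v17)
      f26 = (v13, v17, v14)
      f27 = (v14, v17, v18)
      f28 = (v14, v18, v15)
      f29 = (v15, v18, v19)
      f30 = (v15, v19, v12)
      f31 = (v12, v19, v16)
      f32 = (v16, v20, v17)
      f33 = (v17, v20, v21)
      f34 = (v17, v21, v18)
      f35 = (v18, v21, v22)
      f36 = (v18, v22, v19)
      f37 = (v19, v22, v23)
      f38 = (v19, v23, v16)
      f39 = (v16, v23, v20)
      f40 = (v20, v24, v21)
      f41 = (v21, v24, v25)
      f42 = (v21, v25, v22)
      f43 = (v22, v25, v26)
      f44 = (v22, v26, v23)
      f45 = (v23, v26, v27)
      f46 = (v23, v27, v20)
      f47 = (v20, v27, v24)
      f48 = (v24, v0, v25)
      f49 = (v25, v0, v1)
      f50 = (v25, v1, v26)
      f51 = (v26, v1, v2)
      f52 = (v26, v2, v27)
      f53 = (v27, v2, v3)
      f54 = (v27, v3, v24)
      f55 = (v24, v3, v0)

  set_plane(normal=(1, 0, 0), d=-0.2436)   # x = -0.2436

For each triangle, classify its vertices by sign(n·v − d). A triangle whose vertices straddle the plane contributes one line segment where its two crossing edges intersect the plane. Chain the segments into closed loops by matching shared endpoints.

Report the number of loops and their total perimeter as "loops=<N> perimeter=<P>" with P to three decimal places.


loops=2 perimeter=8.004

Straddling triangles (20 of 56):
  (v4,v8,v5) [+-+] → (-0.2436, 2.17189, 0)–(-0.2436, 2.05299, 0.128666)  len=0.1752
  (v5,v8,v9) [+--] → (-0.2436, 2.05299, 0.128666)–(-0.2436, 1.50646, 0.72)  len=0.8052
  (v5,v9,v6) [+-+] → (-0.2436, 1.50646, 0.72)–(-0.2436, 1.42641, 0.633377)  len=0.1179
  (v6,v9,v10) [+-+] → (-0.2436, 1.42641, 0.633377)–(-0.2436, 1.06734, 0.244791)  len=0.5291
  (v7,v10,v11) [++-] → (-0.2436, 1.06734, -0.244791)–(-0.2436, 1.50646, -0.72)  len=0.6470
  (v7,v11,v4) [+-+] → (-0.2436, 1.50646, -0.72)–(-0.2436, 1.54607, -0.677137)  len=0.0584
  (v4,v11,v8) [+--] → (-0.2436, 1.54607, -0.677137)–(-0.2436, 2.17189, 0)  len=0.9220
  (v9,v13,v10) [--+] → (-0.2436, 0.82214, 0.0320222)–(-0.2436, 1.06734, 0.244791)  len=0.3246
  (v10,v13,v14) [+--] → (-0.2436, 0.82214, 0.0320222)–(-0.2436, 0.785238, 0)  len=0.0489
  (v10,v14,v11) [+--] → (-0.2436, 0.785238, 0)–(-0.2436, 1.06734, -0.244791)  len=0.3735
  (v18,v21,v22) [--+] → (-0.2436, -1.06734, 0.244791)–(-0.2436, -0.785238, 0)  len=0.3735
  (v18,v22,v19) [-+-] → (-0.2436, -0.785238, 0)–(-0.2436, -0.82214, -0.0320222)  len=0.0489
  (v19,v22,v23) [-+-] → (-0.2436, -0.82214, -0.0320222)–(-0.2436, -1.06734, -0.244791)  len=0.3246
  (v20,v24,v21) [-+-] → (-0.2436, -2.17189, 0)–(-0.2436, -1.54607, 0.677137)  len=0.9220
  (v21,v24,v25) [-++] → (-0.2436, -1.54607, 0.677137)–(-0.2436, -1.50646, 0.72)  len=0.0584
  (v21,v25,v22) [-++] → (-0.2436, -1.50646, 0.72)–(-0.2436, -1.06734, 0.244791)  len=0.6470
  (v22,v26,v23) [++-] → (-0.2436, -1.42641, -0.633377)–(-0.2436, -1.06734, -0.244791)  len=0.5291
  (v23,v26,v27) [-++] → (-0.2436, -1.42641, -0.633377)–(-0.2436, -1.50646, -0.72)  len=0.1179
  (v23,v27,v20) [-+-] → (-0.2436, -1.50646, -0.72)–(-0.2436, -2.05299, -0.128666)  len=0.8052
  (v20,v27,v24) [-++] → (-0.2436, -2.05299, -0.128666)–(-0.2436, -2.17189, 0)  len=0.1752

Chained into 2 loop(s):
  loop 1: 10 segments, perimeter = 4.0019
  loop 2: 10 segments, perimeter = 4.0019
Total perimeter = 8.004


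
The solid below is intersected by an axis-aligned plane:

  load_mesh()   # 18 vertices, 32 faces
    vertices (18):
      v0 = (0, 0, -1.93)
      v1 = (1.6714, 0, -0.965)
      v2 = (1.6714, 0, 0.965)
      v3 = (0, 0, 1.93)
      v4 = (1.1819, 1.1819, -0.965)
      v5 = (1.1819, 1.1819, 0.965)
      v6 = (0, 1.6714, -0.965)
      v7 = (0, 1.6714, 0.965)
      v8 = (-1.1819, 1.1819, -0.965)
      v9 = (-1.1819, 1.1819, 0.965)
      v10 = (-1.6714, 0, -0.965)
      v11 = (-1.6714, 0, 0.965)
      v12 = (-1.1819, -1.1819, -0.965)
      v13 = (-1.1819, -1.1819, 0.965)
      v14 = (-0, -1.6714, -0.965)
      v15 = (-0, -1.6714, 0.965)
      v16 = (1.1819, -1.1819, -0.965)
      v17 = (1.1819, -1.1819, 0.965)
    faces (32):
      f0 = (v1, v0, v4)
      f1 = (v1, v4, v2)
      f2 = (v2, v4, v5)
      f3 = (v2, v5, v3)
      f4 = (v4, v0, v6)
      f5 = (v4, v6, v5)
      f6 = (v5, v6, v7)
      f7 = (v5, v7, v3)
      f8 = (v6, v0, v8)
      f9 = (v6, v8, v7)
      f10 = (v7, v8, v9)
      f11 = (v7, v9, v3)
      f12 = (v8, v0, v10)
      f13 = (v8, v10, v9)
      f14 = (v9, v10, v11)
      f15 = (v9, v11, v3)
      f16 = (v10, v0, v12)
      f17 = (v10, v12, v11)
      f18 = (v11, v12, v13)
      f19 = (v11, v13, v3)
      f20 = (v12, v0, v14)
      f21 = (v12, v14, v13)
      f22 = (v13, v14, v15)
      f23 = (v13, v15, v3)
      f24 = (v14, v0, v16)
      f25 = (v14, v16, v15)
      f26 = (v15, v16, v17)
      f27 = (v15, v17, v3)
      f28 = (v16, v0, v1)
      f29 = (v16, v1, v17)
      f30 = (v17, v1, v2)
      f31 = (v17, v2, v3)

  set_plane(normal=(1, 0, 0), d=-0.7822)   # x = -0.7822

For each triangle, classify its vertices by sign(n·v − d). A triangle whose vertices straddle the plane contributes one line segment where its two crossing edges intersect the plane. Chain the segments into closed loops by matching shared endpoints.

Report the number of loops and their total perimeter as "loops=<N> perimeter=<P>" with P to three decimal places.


loops=1 perimeter=9.688

Straddling triangles (12 of 32):
  (v6,v0,v8) [++-] → (-0.7822, 0.7822, -1.29135)–(-0.7822, 1.34744, -0.965)  len=0.6527
  (v6,v8,v7) [+-+] → (-0.7822, 1.34744, -0.965)–(-0.7822, 1.34744, -0.312304)  len=0.6527
  (v7,v8,v9) [+--] → (-0.7822, 1.34744, -0.312304)–(-0.7822, 1.34744, 0.965)  len=1.2773
  (v7,v9,v3) [+-+] → (-0.7822, 1.34744, 0.965)–(-0.7822, 0.7822, 1.29135)  len=0.6527
  (v8,v0,v10) [-+-] → (-0.7822, 0.7822, -1.29135)–(-0.7822, 0, -1.47839)  len=0.8043
  (v9,v11,v3) [--+] → (-0.7822, 0, 1.47839)–(-0.7822, 0.7822, 1.29135)  len=0.8043
  (v10,v0,v12) [-+-] → (-0.7822, 0, -1.47839)–(-0.7822, -0.7822, -1.29135)  len=0.8043
  (v11,v13,v3) [--+] → (-0.7822, -0.7822, 1.29135)–(-0.7822, 0, 1.47839)  len=0.8043
  (v12,v0,v14) [-++] → (-0.7822, -0.7822, -1.29135)–(-0.7822, -1.34744, -0.965)  len=0.6527
  (v12,v14,v13) [-+-] → (-0.7822, -1.34744, -0.965)–(-0.7822, -1.34744, 0.312304)  len=1.2773
  (v13,v14,v15) [-++] → (-0.7822, -1.34744, 0.312304)–(-0.7822, -1.34744, 0.965)  len=0.6527
  (v13,v15,v3) [-++] → (-0.7822, -1.34744, 0.965)–(-0.7822, -0.7822, 1.29135)  len=0.6527

Chained into 1 loop(s):
  loop 1: 12 segments, perimeter = 9.6878
Total perimeter = 9.688


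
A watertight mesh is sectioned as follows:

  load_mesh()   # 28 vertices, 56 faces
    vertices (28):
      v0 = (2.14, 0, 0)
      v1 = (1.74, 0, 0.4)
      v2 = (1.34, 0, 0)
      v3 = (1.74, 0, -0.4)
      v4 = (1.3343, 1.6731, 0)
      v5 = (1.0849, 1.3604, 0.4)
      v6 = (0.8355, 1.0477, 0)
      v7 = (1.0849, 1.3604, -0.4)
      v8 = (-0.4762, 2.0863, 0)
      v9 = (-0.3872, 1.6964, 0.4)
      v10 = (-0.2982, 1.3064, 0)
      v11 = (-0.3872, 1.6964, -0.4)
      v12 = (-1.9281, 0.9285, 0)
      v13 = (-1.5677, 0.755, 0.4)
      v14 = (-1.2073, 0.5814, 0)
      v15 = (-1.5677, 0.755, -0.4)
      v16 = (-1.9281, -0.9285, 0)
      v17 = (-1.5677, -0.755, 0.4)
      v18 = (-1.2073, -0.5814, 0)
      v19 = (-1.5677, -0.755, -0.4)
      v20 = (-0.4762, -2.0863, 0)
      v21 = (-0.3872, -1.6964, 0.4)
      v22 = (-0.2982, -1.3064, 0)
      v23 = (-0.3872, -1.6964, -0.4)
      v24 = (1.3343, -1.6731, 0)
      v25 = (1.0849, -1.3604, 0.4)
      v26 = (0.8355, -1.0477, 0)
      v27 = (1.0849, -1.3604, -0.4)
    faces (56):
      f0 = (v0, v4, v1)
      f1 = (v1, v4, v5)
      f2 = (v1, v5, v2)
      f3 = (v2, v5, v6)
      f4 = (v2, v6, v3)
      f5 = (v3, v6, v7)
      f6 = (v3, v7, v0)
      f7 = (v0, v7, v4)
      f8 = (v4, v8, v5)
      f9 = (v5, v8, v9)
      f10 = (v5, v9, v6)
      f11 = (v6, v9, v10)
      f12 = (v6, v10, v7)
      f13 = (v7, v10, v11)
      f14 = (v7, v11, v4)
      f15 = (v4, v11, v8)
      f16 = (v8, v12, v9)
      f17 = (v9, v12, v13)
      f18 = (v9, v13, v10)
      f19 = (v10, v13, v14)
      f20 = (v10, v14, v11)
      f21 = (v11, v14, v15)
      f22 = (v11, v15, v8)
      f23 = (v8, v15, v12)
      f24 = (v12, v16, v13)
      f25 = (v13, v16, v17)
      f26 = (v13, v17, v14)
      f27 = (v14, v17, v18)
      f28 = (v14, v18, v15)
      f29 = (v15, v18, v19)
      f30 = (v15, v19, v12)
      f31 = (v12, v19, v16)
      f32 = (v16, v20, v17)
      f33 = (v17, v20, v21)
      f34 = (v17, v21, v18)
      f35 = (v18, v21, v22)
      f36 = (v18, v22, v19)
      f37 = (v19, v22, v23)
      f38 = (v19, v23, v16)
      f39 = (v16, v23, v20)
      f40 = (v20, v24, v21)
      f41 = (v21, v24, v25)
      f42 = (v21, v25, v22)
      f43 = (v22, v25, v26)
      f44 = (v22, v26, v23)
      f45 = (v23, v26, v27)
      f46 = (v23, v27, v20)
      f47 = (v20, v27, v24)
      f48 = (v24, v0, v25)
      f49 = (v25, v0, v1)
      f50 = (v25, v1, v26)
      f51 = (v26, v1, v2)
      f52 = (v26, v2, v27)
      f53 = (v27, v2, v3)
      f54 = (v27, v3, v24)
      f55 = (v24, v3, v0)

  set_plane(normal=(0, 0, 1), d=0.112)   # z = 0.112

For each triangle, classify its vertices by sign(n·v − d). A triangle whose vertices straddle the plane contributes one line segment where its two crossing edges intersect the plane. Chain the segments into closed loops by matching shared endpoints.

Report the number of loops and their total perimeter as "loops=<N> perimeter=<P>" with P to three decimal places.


Straddling triangles (28 of 56):
  (v0,v4,v1) [--+] → (1.4479, 1.20463, 0.112)–(2.028, 0, 0.112)  len=1.3370
  (v1,v4,v5) [+-+] → (1.4479, 1.20463, 0.112)–(1.26447, 1.58554, 0.112)  len=0.4228
  (v1,v5,v2) [++-] → (1.26857, 0.380912, 0.112)–(1.452, 0, 0.112)  len=0.4228
  (v2,v5,v6) [-+-] → (1.26857, 0.380912, 0.112)–(0.905332, 1.13526, 0.112)  len=0.8372
  (v4,v8,v5) [--+] → (-0.039092, 1.88305, 0.112)–(1.26447, 1.58554, 0.112)  len=1.3371
  (v5,v8,v9) [+-+] → (-0.039092, 1.88305, 0.112)–(-0.45128, 1.97713, 0.112)  len=0.4228
  (v5,v9,v6) [++-] → (0.493144, 1.22934, 0.112)–(0.905332, 1.13526, 0.112)  len=0.4228
  (v6,v9,v10) [-+-] → (0.493144, 1.22934, 0.112)–(-0.32312, 1.4156, 0.112)  len=0.8372
  (v8,v12,v9) [--+] → (-1.49665, 1.14351, 0.112)–(-0.45128, 1.97713, 0.112)  len=1.3371
  (v9,v12,v13) [+-+] → (-1.49665, 1.14351, 0.112)–(-1.82719, 0.87992, 0.112)  len=0.4228
  (v9,v13,v10) [++-] → (-0.65366, 1.15201, 0.112)–(-0.32312, 1.4156, 0.112)  len=0.4228
  (v10,v13,v14) [-+-] → (-0.65366, 1.15201, 0.112)–(-1.30821, 0.630008, 0.112)  len=0.8372
  (v12,v16,v13) [--+] → (-1.82719, -0.45712, 0.112)–(-1.82719, 0.87992, 0.112)  len=1.3370
  (v13,v16,v17) [+-+] → (-1.82719, -0.45712, 0.112)–(-1.82719, -0.87992, 0.112)  len=0.4228
  (v13,v17,v14) [++-] → (-1.30821, 0.207208, 0.112)–(-1.30821, 0.630008, 0.112)  len=0.4228
  (v14,v17,v18) [-+-] → (-1.30821, 0.207208, 0.112)–(-1.30821, -0.630008, 0.112)  len=0.8372
  (v16,v20,v17) [--+] → (-0.78182, -1.71354, 0.112)–(-1.82719, -0.87992, 0.112)  len=1.3371
  (v17,v20,v21) [+-+] → (-0.78182, -1.71354, 0.112)–(-0.45128, -1.97713, 0.112)  len=0.4228
  (v17,v21,v18) [++-] → (-0.977672, -0.8936, 0.112)–(-1.30821, -0.630008, 0.112)  len=0.4228
  (v18,v21,v22) [-+-] → (-0.977672, -0.8936, 0.112)–(-0.32312, -1.4156, 0.112)  len=0.8372
  (v20,v24,v21) [--+] → (0.85228, -1.67962, 0.112)–(-0.45128, -1.97713, 0.112)  len=1.3371
  (v21,v24,v25) [+-+] → (0.85228, -1.67962, 0.112)–(1.26447, -1.58554, 0.112)  len=0.4228
  (v21,v25,v22) [++-] → (0.089068, -1.32152, 0.112)–(-0.32312, -1.4156, 0.112)  len=0.4228
  (v22,v25,v26) [-+-] → (0.089068, -1.32152, 0.112)–(0.905332, -1.13526, 0.112)  len=0.8372
  (v24,v0,v25) [--+] → (1.84457, -0.380912, 0.112)–(1.26447, -1.58554, 0.112)  len=1.3370
  (v25,v0,v1) [+-+] → (1.84457, -0.380912, 0.112)–(2.028, 0, 0.112)  len=0.4228
  (v25,v1,v26) [++-] → (1.08876, -0.754344, 0.112)–(0.905332, -1.13526, 0.112)  len=0.4228
  (v26,v1,v2) [-+-] → (1.08876, -0.754344, 0.112)–(1.452, 0, 0.112)  len=0.8372

Chained into 2 loop(s):
  loop 1: 14 segments, perimeter = 12.3188
  loop 2: 14 segments, perimeter = 8.8201
Total perimeter = 21.139

loops=2 perimeter=21.139


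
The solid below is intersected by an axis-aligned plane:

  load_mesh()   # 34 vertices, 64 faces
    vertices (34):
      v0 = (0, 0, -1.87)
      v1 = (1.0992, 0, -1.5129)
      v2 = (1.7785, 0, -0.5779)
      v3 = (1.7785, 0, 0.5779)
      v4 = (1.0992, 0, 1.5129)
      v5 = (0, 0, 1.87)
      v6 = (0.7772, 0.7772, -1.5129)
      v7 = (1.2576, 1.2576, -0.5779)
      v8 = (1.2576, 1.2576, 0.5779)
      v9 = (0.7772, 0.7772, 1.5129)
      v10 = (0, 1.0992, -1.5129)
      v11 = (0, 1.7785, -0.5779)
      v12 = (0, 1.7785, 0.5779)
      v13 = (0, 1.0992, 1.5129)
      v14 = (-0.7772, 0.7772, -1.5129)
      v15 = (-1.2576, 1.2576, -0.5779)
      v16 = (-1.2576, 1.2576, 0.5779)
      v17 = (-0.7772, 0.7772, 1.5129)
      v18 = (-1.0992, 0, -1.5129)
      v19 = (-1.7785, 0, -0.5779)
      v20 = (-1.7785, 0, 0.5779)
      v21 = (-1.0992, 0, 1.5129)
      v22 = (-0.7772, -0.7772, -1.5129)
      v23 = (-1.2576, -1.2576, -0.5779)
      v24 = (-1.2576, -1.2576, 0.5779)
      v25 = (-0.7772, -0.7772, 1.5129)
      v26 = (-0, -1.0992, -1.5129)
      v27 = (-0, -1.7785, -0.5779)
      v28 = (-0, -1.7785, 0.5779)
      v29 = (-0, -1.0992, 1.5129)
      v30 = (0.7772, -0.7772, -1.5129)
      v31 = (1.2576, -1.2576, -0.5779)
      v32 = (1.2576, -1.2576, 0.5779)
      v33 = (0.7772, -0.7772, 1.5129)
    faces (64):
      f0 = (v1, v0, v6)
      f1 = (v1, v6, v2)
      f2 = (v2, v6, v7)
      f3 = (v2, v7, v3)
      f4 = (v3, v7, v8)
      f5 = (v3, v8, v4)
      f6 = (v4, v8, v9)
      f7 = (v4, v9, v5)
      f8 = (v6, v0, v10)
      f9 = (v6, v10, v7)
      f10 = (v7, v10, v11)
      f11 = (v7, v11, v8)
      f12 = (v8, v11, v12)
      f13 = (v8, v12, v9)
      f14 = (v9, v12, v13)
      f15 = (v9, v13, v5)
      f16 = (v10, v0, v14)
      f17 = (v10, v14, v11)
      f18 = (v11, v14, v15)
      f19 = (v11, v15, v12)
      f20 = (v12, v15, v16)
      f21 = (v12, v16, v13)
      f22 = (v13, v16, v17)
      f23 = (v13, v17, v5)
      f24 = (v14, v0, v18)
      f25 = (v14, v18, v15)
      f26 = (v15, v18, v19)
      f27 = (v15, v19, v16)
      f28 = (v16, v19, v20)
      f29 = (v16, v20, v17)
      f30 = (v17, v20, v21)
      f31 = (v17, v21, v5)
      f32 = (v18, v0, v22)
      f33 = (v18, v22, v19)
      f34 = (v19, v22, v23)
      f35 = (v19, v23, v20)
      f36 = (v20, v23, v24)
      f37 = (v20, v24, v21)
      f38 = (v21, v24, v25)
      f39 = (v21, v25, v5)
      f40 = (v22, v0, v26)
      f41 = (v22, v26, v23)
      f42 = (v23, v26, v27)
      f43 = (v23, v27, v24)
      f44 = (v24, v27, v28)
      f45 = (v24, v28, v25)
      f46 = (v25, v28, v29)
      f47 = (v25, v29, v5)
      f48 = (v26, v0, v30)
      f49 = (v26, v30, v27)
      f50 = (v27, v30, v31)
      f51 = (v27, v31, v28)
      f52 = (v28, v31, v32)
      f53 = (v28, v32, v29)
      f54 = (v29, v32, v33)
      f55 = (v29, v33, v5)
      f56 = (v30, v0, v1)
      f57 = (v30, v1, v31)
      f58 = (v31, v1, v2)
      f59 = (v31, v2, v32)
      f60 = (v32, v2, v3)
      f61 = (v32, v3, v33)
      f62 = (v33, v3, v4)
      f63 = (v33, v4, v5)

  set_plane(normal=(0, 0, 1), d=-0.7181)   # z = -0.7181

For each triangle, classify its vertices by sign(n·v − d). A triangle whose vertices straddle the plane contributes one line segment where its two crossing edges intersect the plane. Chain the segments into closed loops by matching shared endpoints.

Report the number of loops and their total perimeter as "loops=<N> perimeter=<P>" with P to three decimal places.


Straddling triangles (16 of 64):
  (v1,v6,v2) [--+] → (1.62836, 0.116538, -0.7181)–(1.67664, 0, -0.7181)  len=0.1261
  (v2,v6,v7) [+-+] → (1.62836, 0.116538, -0.7181)–(1.18557, 1.18557, -0.7181)  len=1.1571
  (v6,v10,v7) [--+] → (1.06903, 1.23385, -0.7181)–(1.18557, 1.18557, -0.7181)  len=0.1261
  (v7,v10,v11) [+-+] → (1.06903, 1.23385, -0.7181)–(0, 1.67664, -0.7181)  len=1.1571
  (v10,v14,v11) [--+] → (-0.116538, 1.62836, -0.7181)–(0, 1.67664, -0.7181)  len=0.1261
  (v11,v14,v15) [+-+] → (-0.116538, 1.62836, -0.7181)–(-1.18557, 1.18557, -0.7181)  len=1.1571
  (v14,v18,v15) [--+] → (-1.23385, 1.06903, -0.7181)–(-1.18557, 1.18557, -0.7181)  len=0.1261
  (v15,v18,v19) [+-+] → (-1.23385, 1.06903, -0.7181)–(-1.67664, 0, -0.7181)  len=1.1571
  (v18,v22,v19) [--+] → (-1.62836, -0.116538, -0.7181)–(-1.67664, 0, -0.7181)  len=0.1261
  (v19,v22,v23) [+-+] → (-1.62836, -0.116538, -0.7181)–(-1.18557, -1.18557, -0.7181)  len=1.1571
  (v22,v26,v23) [--+] → (-1.06903, -1.23385, -0.7181)–(-1.18557, -1.18557, -0.7181)  len=0.1261
  (v23,v26,v27) [+-+] → (-1.06903, -1.23385, -0.7181)–(0, -1.67664, -0.7181)  len=1.1571
  (v26,v30,v27) [--+] → (0.116538, -1.62836, -0.7181)–(0, -1.67664, -0.7181)  len=0.1261
  (v27,v30,v31) [+-+] → (0.116538, -1.62836, -0.7181)–(1.18557, -1.18557, -0.7181)  len=1.1571
  (v30,v1,v31) [--+] → (1.23385, -1.06903, -0.7181)–(1.18557, -1.18557, -0.7181)  len=0.1261
  (v31,v1,v2) [+-+] → (1.23385, -1.06903, -0.7181)–(1.67664, 0, -0.7181)  len=1.1571

Chained into 1 loop(s):
  loop 1: 16 segments, perimeter = 10.2660
Total perimeter = 10.266

loops=1 perimeter=10.266


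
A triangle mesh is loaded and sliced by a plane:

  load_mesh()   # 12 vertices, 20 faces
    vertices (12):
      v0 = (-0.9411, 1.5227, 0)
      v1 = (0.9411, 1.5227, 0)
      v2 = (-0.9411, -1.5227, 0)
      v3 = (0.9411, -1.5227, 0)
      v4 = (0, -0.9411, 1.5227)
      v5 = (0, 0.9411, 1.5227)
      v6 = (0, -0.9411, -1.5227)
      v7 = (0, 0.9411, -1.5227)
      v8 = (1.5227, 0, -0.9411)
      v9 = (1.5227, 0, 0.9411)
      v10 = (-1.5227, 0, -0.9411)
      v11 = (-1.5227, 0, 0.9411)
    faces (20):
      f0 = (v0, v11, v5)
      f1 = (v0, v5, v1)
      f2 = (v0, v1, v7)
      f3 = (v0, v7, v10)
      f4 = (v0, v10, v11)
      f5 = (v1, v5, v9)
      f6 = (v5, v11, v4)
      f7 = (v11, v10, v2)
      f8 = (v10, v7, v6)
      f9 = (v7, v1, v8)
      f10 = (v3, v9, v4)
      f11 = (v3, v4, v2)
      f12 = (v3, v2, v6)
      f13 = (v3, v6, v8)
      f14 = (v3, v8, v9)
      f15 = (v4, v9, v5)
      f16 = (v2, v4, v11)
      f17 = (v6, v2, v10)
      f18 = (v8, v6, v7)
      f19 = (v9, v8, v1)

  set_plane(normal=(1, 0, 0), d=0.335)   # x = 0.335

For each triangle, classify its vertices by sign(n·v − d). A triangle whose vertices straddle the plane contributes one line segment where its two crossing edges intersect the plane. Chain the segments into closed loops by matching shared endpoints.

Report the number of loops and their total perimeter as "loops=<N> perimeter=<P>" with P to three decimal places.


Straddling triangles (10 of 20):
  (v0,v5,v1) [--+] → (0.335, 1.14813, 0.98067)–(0.335, 1.5227, 0)  len=1.0498
  (v0,v1,v7) [-+-] → (0.335, 1.5227, 0)–(0.335, 1.14813, -0.98067)  len=1.0498
  (v1,v5,v9) [+-+] → (0.335, 1.14813, 0.98067)–(0.335, 0.734054, 1.39475)  len=0.5856
  (v7,v1,v8) [-++] → (0.335, 1.14813, -0.98067)–(0.335, 0.734054, -1.39475)  len=0.5856
  (v3,v9,v4) [++-] → (0.335, -0.734054, 1.39475)–(0.335, -1.14813, 0.98067)  len=0.5856
  (v3,v4,v2) [+--] → (0.335, -1.14813, 0.98067)–(0.335, -1.5227, 0)  len=1.0498
  (v3,v2,v6) [+--] → (0.335, -1.5227, 0)–(0.335, -1.14813, -0.98067)  len=1.0498
  (v3,v6,v8) [+-+] → (0.335, -1.14813, -0.98067)–(0.335, -0.734054, -1.39475)  len=0.5856
  (v4,v9,v5) [-+-] → (0.335, -0.734054, 1.39475)–(0.335, 0.734054, 1.39475)  len=1.4681
  (v8,v6,v7) [+--] → (0.335, -0.734054, -1.39475)–(0.335, 0.734054, -1.39475)  len=1.4681

Chained into 1 loop(s):
  loop 1: 10 segments, perimeter = 9.4777
Total perimeter = 9.478

loops=1 perimeter=9.478


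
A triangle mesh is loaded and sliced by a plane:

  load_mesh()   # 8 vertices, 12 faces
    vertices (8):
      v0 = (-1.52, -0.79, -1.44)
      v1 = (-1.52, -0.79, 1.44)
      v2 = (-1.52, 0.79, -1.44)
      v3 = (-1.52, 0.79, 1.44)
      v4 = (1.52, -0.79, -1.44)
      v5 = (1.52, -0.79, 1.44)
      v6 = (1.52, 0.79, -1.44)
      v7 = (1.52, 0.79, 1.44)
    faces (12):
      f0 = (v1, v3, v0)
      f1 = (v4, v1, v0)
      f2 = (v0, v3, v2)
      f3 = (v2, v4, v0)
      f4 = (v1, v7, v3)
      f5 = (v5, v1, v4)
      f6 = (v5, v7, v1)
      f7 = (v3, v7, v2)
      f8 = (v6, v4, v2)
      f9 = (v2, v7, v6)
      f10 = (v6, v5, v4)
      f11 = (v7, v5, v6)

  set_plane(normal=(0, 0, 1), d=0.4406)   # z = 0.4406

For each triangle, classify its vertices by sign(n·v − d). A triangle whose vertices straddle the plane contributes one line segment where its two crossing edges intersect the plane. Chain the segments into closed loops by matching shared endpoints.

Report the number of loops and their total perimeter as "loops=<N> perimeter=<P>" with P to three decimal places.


loops=1 perimeter=9.240

Straddling triangles (8 of 12):
  (v1,v3,v0) [++-] → (-1.52, 0.241718, 0.4406)–(-1.52, -0.79, 0.4406)  len=1.0317
  (v4,v1,v0) [-+-] → (-0.465078, -0.79, 0.4406)–(-1.52, -0.79, 0.4406)  len=1.0549
  (v0,v3,v2) [-+-] → (-1.52, 0.241718, 0.4406)–(-1.52, 0.79, 0.4406)  len=0.5483
  (v5,v1,v4) [++-] → (-0.465078, -0.79, 0.4406)–(1.52, -0.79, 0.4406)  len=1.9851
  (v3,v7,v2) [++-] → (0.465078, 0.79, 0.4406)–(-1.52, 0.79, 0.4406)  len=1.9851
  (v2,v7,v6) [-+-] → (0.465078, 0.79, 0.4406)–(1.52, 0.79, 0.4406)  len=1.0549
  (v6,v5,v4) [-+-] → (1.52, -0.241718, 0.4406)–(1.52, -0.79, 0.4406)  len=0.5483
  (v7,v5,v6) [++-] → (1.52, -0.241718, 0.4406)–(1.52, 0.79, 0.4406)  len=1.0317

Chained into 1 loop(s):
  loop 1: 8 segments, perimeter = 9.2400
Total perimeter = 9.240


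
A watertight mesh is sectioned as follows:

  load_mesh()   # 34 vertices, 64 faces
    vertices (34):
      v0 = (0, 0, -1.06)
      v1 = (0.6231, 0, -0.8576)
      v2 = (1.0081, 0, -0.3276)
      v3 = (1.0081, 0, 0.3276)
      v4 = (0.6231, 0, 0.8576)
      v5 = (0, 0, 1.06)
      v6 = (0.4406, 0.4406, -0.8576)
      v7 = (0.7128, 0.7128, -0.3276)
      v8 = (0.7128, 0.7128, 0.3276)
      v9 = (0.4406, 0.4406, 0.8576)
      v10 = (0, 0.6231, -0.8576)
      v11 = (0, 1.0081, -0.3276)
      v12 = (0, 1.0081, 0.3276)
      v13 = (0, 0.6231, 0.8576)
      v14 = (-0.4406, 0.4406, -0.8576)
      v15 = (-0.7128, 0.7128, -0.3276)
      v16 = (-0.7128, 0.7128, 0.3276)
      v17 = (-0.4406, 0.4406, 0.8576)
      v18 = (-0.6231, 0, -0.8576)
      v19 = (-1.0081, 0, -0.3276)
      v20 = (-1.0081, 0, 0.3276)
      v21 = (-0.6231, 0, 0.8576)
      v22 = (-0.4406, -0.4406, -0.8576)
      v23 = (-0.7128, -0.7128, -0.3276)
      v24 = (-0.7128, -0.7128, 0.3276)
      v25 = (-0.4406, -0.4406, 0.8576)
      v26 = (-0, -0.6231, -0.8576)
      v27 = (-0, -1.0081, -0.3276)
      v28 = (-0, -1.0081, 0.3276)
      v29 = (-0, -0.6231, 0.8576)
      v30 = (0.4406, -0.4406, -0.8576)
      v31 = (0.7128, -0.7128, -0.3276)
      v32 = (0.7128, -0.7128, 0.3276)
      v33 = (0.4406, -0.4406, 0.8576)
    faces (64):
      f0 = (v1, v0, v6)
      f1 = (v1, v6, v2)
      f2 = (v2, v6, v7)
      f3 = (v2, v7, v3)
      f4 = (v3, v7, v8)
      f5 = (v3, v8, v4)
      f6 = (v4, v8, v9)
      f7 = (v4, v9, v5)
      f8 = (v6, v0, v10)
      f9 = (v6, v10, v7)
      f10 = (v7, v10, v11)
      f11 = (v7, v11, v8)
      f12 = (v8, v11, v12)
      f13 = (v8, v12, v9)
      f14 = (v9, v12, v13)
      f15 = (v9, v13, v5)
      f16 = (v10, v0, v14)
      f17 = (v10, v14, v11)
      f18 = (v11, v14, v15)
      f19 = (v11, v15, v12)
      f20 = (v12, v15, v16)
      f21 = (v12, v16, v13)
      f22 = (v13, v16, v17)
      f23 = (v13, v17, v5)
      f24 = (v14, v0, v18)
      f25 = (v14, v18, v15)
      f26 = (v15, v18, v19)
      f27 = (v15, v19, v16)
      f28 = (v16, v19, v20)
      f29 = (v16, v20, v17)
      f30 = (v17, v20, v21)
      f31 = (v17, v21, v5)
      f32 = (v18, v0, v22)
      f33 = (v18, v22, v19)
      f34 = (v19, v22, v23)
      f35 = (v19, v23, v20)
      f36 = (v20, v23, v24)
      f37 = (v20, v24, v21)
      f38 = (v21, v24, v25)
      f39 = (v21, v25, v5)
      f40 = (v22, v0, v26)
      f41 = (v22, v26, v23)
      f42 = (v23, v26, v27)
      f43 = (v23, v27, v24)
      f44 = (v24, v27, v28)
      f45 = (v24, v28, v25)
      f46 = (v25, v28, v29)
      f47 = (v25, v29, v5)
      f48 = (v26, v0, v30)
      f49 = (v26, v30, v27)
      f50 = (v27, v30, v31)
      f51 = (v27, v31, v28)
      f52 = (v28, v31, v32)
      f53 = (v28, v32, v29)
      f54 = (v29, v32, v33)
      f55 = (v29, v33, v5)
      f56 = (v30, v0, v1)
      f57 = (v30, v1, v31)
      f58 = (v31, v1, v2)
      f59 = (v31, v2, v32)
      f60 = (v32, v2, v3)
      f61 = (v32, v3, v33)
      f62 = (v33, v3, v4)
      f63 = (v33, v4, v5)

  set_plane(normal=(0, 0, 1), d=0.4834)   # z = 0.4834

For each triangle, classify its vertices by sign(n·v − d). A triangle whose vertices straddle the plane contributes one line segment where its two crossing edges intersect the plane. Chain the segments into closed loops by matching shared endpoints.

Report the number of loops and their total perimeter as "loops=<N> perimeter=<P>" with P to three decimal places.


Straddling triangles (16 of 64):
  (v3,v8,v4) [--+] → (0.686432, 0.503264, 0.4834)–(0.894925, 0, 0.4834)  len=0.5447
  (v4,v8,v9) [+-+] → (0.686432, 0.503264, 0.4834)–(0.632783, 0.632783, 0.4834)  len=0.1402
  (v8,v12,v9) [--+] → (0.12952, 0.841276, 0.4834)–(0.632783, 0.632783, 0.4834)  len=0.5447
  (v9,v12,v13) [+-+] → (0.12952, 0.841276, 0.4834)–(0, 0.894925, 0.4834)  len=0.1402
  (v12,v16,v13) [--+] → (-0.503264, 0.686432, 0.4834)–(0, 0.894925, 0.4834)  len=0.5447
  (v13,v16,v17) [+-+] → (-0.503264, 0.686432, 0.4834)–(-0.632783, 0.632783, 0.4834)  len=0.1402
  (v16,v20,v17) [--+] → (-0.841276, 0.12952, 0.4834)–(-0.632783, 0.632783, 0.4834)  len=0.5447
  (v17,v20,v21) [+-+] → (-0.841276, 0.12952, 0.4834)–(-0.894925, 0, 0.4834)  len=0.1402
  (v20,v24,v21) [--+] → (-0.686432, -0.503264, 0.4834)–(-0.894925, 0, 0.4834)  len=0.5447
  (v21,v24,v25) [+-+] → (-0.686432, -0.503264, 0.4834)–(-0.632783, -0.632783, 0.4834)  len=0.1402
  (v24,v28,v25) [--+] → (-0.12952, -0.841276, 0.4834)–(-0.632783, -0.632783, 0.4834)  len=0.5447
  (v25,v28,v29) [+-+] → (-0.12952, -0.841276, 0.4834)–(0, -0.894925, 0.4834)  len=0.1402
  (v28,v32,v29) [--+] → (0.503264, -0.686432, 0.4834)–(0, -0.894925, 0.4834)  len=0.5447
  (v29,v32,v33) [+-+] → (0.503264, -0.686432, 0.4834)–(0.632783, -0.632783, 0.4834)  len=0.1402
  (v32,v3,v33) [--+] → (0.841276, -0.12952, 0.4834)–(0.632783, -0.632783, 0.4834)  len=0.5447
  (v33,v3,v4) [+-+] → (0.841276, -0.12952, 0.4834)–(0.894925, 0, 0.4834)  len=0.1402

Chained into 1 loop(s):
  loop 1: 16 segments, perimeter = 5.4795
Total perimeter = 5.479

loops=1 perimeter=5.479


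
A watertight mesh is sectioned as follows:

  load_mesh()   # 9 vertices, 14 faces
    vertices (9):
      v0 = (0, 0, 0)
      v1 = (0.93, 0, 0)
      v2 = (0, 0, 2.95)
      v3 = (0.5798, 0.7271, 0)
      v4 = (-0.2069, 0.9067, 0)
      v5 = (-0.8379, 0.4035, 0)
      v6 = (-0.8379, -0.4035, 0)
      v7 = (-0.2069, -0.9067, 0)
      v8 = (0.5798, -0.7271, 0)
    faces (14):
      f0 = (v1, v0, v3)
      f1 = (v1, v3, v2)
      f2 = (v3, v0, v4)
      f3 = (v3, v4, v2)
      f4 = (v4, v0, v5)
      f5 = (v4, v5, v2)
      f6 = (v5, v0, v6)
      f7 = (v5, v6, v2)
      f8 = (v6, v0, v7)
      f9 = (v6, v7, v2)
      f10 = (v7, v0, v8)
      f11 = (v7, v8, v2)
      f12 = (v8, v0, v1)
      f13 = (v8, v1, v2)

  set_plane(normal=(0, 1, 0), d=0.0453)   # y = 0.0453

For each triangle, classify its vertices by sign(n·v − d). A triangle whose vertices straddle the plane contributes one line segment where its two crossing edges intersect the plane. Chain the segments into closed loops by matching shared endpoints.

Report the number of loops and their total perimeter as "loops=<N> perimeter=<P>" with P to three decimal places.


Straddling triangles (8 of 14):
  (v1,v0,v3) [--+] → (0.0361229, 0.0453, 0)–(0.908182, 0.0453, 0)  len=0.8721
  (v1,v3,v2) [-+-] → (0.908182, 0.0453, 0)–(0.0361229, 0.0453, 2.76621)  len=2.9004
  (v3,v0,v4) [+-+] → (0.0361229, 0.0453, 0)–(-0.010337, 0.0453, 0)  len=0.0465
  (v3,v4,v2) [++-] → (-0.010337, 0.0453, 2.80261)–(0.0361229, 0.0453, 2.76621)  len=0.0590
  (v4,v0,v5) [+-+] → (-0.010337, 0.0453, 0)–(-0.0940691, 0.0453, 0)  len=0.0837
  (v4,v5,v2) [++-] → (-0.0940691, 0.0453, 2.61881)–(-0.010337, 0.0453, 2.80261)  len=0.2020
  (v5,v0,v6) [+--] → (-0.0940691, 0.0453, 0)–(-0.8379, 0.0453, 0)  len=0.7438
  (v5,v6,v2) [+--] → (-0.8379, 0.0453, 0)–(-0.0940691, 0.0453, 2.61881)  len=2.7224

Chained into 1 loop(s):
  loop 1: 8 segments, perimeter = 7.6299
Total perimeter = 7.630

loops=1 perimeter=7.630
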